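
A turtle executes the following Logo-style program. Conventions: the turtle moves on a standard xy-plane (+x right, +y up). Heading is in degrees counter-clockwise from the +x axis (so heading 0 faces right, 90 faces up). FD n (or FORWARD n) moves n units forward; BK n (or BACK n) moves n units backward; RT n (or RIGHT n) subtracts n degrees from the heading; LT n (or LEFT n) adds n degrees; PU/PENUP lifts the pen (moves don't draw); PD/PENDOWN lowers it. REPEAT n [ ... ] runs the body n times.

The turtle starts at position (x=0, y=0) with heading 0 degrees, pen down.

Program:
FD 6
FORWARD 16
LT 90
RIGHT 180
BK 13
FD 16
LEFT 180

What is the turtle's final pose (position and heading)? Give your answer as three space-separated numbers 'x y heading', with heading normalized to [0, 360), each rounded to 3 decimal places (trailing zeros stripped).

Answer: 22 -3 90

Derivation:
Executing turtle program step by step:
Start: pos=(0,0), heading=0, pen down
FD 6: (0,0) -> (6,0) [heading=0, draw]
FD 16: (6,0) -> (22,0) [heading=0, draw]
LT 90: heading 0 -> 90
RT 180: heading 90 -> 270
BK 13: (22,0) -> (22,13) [heading=270, draw]
FD 16: (22,13) -> (22,-3) [heading=270, draw]
LT 180: heading 270 -> 90
Final: pos=(22,-3), heading=90, 4 segment(s) drawn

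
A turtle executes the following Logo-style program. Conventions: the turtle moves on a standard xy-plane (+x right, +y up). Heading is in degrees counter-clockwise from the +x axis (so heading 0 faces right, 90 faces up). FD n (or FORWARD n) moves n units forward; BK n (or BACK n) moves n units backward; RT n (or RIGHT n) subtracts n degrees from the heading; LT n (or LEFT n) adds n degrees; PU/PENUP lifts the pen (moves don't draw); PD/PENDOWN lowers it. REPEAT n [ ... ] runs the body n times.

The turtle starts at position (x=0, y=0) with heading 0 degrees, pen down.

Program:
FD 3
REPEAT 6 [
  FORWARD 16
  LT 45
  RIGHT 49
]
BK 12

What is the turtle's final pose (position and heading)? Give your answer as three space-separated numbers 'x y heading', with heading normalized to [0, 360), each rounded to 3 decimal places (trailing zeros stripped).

Answer: 85.908 -11.671 336

Derivation:
Executing turtle program step by step:
Start: pos=(0,0), heading=0, pen down
FD 3: (0,0) -> (3,0) [heading=0, draw]
REPEAT 6 [
  -- iteration 1/6 --
  FD 16: (3,0) -> (19,0) [heading=0, draw]
  LT 45: heading 0 -> 45
  RT 49: heading 45 -> 356
  -- iteration 2/6 --
  FD 16: (19,0) -> (34.961,-1.116) [heading=356, draw]
  LT 45: heading 356 -> 41
  RT 49: heading 41 -> 352
  -- iteration 3/6 --
  FD 16: (34.961,-1.116) -> (50.805,-3.343) [heading=352, draw]
  LT 45: heading 352 -> 37
  RT 49: heading 37 -> 348
  -- iteration 4/6 --
  FD 16: (50.805,-3.343) -> (66.456,-6.669) [heading=348, draw]
  LT 45: heading 348 -> 33
  RT 49: heading 33 -> 344
  -- iteration 5/6 --
  FD 16: (66.456,-6.669) -> (81.836,-11.08) [heading=344, draw]
  LT 45: heading 344 -> 29
  RT 49: heading 29 -> 340
  -- iteration 6/6 --
  FD 16: (81.836,-11.08) -> (96.871,-16.552) [heading=340, draw]
  LT 45: heading 340 -> 25
  RT 49: heading 25 -> 336
]
BK 12: (96.871,-16.552) -> (85.908,-11.671) [heading=336, draw]
Final: pos=(85.908,-11.671), heading=336, 8 segment(s) drawn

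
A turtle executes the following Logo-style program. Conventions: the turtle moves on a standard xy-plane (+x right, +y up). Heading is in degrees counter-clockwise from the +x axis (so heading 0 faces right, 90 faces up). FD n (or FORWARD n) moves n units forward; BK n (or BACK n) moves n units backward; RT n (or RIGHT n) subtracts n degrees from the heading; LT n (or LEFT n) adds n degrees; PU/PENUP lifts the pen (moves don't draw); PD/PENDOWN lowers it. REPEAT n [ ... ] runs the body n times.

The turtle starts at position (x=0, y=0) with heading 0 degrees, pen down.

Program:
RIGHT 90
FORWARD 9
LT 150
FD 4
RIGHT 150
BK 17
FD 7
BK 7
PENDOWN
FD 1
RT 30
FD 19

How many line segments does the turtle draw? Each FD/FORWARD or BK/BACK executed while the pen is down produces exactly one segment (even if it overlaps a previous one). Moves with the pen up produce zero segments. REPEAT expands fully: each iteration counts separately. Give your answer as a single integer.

Answer: 7

Derivation:
Executing turtle program step by step:
Start: pos=(0,0), heading=0, pen down
RT 90: heading 0 -> 270
FD 9: (0,0) -> (0,-9) [heading=270, draw]
LT 150: heading 270 -> 60
FD 4: (0,-9) -> (2,-5.536) [heading=60, draw]
RT 150: heading 60 -> 270
BK 17: (2,-5.536) -> (2,11.464) [heading=270, draw]
FD 7: (2,11.464) -> (2,4.464) [heading=270, draw]
BK 7: (2,4.464) -> (2,11.464) [heading=270, draw]
PD: pen down
FD 1: (2,11.464) -> (2,10.464) [heading=270, draw]
RT 30: heading 270 -> 240
FD 19: (2,10.464) -> (-7.5,-5.99) [heading=240, draw]
Final: pos=(-7.5,-5.99), heading=240, 7 segment(s) drawn
Segments drawn: 7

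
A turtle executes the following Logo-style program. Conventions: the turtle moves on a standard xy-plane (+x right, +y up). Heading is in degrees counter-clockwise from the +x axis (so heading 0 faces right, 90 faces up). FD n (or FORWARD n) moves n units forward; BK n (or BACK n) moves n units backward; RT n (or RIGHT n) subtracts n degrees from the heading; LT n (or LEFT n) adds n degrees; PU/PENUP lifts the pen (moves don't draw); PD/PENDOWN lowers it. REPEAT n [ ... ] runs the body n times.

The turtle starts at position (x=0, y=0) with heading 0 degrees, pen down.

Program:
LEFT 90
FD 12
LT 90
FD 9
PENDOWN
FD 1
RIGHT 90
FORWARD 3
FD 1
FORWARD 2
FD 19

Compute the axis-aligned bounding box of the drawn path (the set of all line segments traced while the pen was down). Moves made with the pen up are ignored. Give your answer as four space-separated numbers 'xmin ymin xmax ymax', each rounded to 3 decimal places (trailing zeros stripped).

Answer: -10 0 0 37

Derivation:
Executing turtle program step by step:
Start: pos=(0,0), heading=0, pen down
LT 90: heading 0 -> 90
FD 12: (0,0) -> (0,12) [heading=90, draw]
LT 90: heading 90 -> 180
FD 9: (0,12) -> (-9,12) [heading=180, draw]
PD: pen down
FD 1: (-9,12) -> (-10,12) [heading=180, draw]
RT 90: heading 180 -> 90
FD 3: (-10,12) -> (-10,15) [heading=90, draw]
FD 1: (-10,15) -> (-10,16) [heading=90, draw]
FD 2: (-10,16) -> (-10,18) [heading=90, draw]
FD 19: (-10,18) -> (-10,37) [heading=90, draw]
Final: pos=(-10,37), heading=90, 7 segment(s) drawn

Segment endpoints: x in {-10, -10, -9, 0, 0}, y in {0, 12, 12, 15, 16, 18, 37}
xmin=-10, ymin=0, xmax=0, ymax=37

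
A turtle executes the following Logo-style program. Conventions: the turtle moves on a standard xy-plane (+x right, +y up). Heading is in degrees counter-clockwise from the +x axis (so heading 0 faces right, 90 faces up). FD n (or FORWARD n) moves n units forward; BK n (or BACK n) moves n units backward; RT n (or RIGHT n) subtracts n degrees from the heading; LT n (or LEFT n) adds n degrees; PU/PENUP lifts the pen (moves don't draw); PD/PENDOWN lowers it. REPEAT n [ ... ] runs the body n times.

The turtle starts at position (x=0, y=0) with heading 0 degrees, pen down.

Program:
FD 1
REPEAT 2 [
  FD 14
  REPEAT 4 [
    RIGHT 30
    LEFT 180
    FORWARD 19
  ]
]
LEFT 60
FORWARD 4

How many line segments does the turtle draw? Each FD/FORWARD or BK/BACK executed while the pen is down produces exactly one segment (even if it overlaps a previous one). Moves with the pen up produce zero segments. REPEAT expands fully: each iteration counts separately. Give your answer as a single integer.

Answer: 12

Derivation:
Executing turtle program step by step:
Start: pos=(0,0), heading=0, pen down
FD 1: (0,0) -> (1,0) [heading=0, draw]
REPEAT 2 [
  -- iteration 1/2 --
  FD 14: (1,0) -> (15,0) [heading=0, draw]
  REPEAT 4 [
    -- iteration 1/4 --
    RT 30: heading 0 -> 330
    LT 180: heading 330 -> 150
    FD 19: (15,0) -> (-1.454,9.5) [heading=150, draw]
    -- iteration 2/4 --
    RT 30: heading 150 -> 120
    LT 180: heading 120 -> 300
    FD 19: (-1.454,9.5) -> (8.046,-6.954) [heading=300, draw]
    -- iteration 3/4 --
    RT 30: heading 300 -> 270
    LT 180: heading 270 -> 90
    FD 19: (8.046,-6.954) -> (8.046,12.046) [heading=90, draw]
    -- iteration 4/4 --
    RT 30: heading 90 -> 60
    LT 180: heading 60 -> 240
    FD 19: (8.046,12.046) -> (-1.454,-4.409) [heading=240, draw]
  ]
  -- iteration 2/2 --
  FD 14: (-1.454,-4.409) -> (-8.454,-16.533) [heading=240, draw]
  REPEAT 4 [
    -- iteration 1/4 --
    RT 30: heading 240 -> 210
    LT 180: heading 210 -> 30
    FD 19: (-8.454,-16.533) -> (8,-7.033) [heading=30, draw]
    -- iteration 2/4 --
    RT 30: heading 30 -> 0
    LT 180: heading 0 -> 180
    FD 19: (8,-7.033) -> (-11,-7.033) [heading=180, draw]
    -- iteration 3/4 --
    RT 30: heading 180 -> 150
    LT 180: heading 150 -> 330
    FD 19: (-11,-7.033) -> (5.454,-16.533) [heading=330, draw]
    -- iteration 4/4 --
    RT 30: heading 330 -> 300
    LT 180: heading 300 -> 120
    FD 19: (5.454,-16.533) -> (-4.046,-0.079) [heading=120, draw]
  ]
]
LT 60: heading 120 -> 180
FD 4: (-4.046,-0.079) -> (-8.046,-0.079) [heading=180, draw]
Final: pos=(-8.046,-0.079), heading=180, 12 segment(s) drawn
Segments drawn: 12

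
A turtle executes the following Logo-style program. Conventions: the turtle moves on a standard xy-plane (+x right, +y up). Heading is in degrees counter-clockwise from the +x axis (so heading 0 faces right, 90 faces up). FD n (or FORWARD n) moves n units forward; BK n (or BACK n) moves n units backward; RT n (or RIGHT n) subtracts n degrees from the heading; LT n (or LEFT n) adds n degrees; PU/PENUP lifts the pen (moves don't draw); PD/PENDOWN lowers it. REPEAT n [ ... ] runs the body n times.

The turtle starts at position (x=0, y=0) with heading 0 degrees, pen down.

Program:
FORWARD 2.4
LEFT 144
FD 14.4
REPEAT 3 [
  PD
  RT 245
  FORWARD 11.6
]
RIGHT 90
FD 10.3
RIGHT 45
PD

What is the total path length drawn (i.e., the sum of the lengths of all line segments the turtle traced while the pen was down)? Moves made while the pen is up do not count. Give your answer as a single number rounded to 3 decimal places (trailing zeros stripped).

Answer: 61.9

Derivation:
Executing turtle program step by step:
Start: pos=(0,0), heading=0, pen down
FD 2.4: (0,0) -> (2.4,0) [heading=0, draw]
LT 144: heading 0 -> 144
FD 14.4: (2.4,0) -> (-9.25,8.464) [heading=144, draw]
REPEAT 3 [
  -- iteration 1/3 --
  PD: pen down
  RT 245: heading 144 -> 259
  FD 11.6: (-9.25,8.464) -> (-11.463,-2.923) [heading=259, draw]
  -- iteration 2/3 --
  PD: pen down
  RT 245: heading 259 -> 14
  FD 11.6: (-11.463,-2.923) -> (-0.208,-0.116) [heading=14, draw]
  -- iteration 3/3 --
  PD: pen down
  RT 245: heading 14 -> 129
  FD 11.6: (-0.208,-0.116) -> (-7.508,8.898) [heading=129, draw]
]
RT 90: heading 129 -> 39
FD 10.3: (-7.508,8.898) -> (0.497,15.38) [heading=39, draw]
RT 45: heading 39 -> 354
PD: pen down
Final: pos=(0.497,15.38), heading=354, 6 segment(s) drawn

Segment lengths:
  seg 1: (0,0) -> (2.4,0), length = 2.4
  seg 2: (2.4,0) -> (-9.25,8.464), length = 14.4
  seg 3: (-9.25,8.464) -> (-11.463,-2.923), length = 11.6
  seg 4: (-11.463,-2.923) -> (-0.208,-0.116), length = 11.6
  seg 5: (-0.208,-0.116) -> (-7.508,8.898), length = 11.6
  seg 6: (-7.508,8.898) -> (0.497,15.38), length = 10.3
Total = 61.9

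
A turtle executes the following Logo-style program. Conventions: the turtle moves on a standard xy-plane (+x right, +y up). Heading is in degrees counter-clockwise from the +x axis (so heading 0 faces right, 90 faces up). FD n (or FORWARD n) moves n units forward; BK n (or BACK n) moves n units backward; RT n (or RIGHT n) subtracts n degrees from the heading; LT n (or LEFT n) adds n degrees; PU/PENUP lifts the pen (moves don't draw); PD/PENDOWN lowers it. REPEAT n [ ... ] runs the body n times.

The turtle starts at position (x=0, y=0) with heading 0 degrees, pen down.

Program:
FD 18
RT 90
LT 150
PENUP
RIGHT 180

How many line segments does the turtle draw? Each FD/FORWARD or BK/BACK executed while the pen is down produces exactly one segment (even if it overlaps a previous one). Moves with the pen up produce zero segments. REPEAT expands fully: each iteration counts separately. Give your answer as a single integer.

Answer: 1

Derivation:
Executing turtle program step by step:
Start: pos=(0,0), heading=0, pen down
FD 18: (0,0) -> (18,0) [heading=0, draw]
RT 90: heading 0 -> 270
LT 150: heading 270 -> 60
PU: pen up
RT 180: heading 60 -> 240
Final: pos=(18,0), heading=240, 1 segment(s) drawn
Segments drawn: 1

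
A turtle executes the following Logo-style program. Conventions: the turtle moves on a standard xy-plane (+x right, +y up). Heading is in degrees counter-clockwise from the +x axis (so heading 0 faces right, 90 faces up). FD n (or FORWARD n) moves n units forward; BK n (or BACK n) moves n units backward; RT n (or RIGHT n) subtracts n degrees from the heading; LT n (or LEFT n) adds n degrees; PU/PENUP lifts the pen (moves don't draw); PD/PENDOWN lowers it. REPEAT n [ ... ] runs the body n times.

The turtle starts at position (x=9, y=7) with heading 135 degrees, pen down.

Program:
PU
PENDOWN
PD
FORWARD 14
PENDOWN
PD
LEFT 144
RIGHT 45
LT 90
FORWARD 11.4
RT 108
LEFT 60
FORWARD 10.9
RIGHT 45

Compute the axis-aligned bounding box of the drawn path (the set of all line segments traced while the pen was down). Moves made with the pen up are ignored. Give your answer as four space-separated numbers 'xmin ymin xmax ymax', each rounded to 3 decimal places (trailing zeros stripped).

Answer: -0.899 -0.642 9.463 16.899

Derivation:
Executing turtle program step by step:
Start: pos=(9,7), heading=135, pen down
PU: pen up
PD: pen down
PD: pen down
FD 14: (9,7) -> (-0.899,16.899) [heading=135, draw]
PD: pen down
PD: pen down
LT 144: heading 135 -> 279
RT 45: heading 279 -> 234
LT 90: heading 234 -> 324
FD 11.4: (-0.899,16.899) -> (8.323,10.199) [heading=324, draw]
RT 108: heading 324 -> 216
LT 60: heading 216 -> 276
FD 10.9: (8.323,10.199) -> (9.463,-0.642) [heading=276, draw]
RT 45: heading 276 -> 231
Final: pos=(9.463,-0.642), heading=231, 3 segment(s) drawn

Segment endpoints: x in {-0.899, 8.323, 9, 9.463}, y in {-0.642, 7, 10.199, 16.899}
xmin=-0.899, ymin=-0.642, xmax=9.463, ymax=16.899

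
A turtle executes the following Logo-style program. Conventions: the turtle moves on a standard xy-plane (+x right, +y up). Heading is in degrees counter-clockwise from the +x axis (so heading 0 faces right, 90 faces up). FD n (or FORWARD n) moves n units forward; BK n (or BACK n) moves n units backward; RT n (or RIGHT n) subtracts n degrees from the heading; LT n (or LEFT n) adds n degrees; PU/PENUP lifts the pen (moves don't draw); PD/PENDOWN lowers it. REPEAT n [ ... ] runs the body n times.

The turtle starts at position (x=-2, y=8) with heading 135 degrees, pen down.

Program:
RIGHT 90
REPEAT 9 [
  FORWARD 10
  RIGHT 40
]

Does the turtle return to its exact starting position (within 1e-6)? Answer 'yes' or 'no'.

Executing turtle program step by step:
Start: pos=(-2,8), heading=135, pen down
RT 90: heading 135 -> 45
REPEAT 9 [
  -- iteration 1/9 --
  FD 10: (-2,8) -> (5.071,15.071) [heading=45, draw]
  RT 40: heading 45 -> 5
  -- iteration 2/9 --
  FD 10: (5.071,15.071) -> (15.033,15.943) [heading=5, draw]
  RT 40: heading 5 -> 325
  -- iteration 3/9 --
  FD 10: (15.033,15.943) -> (23.225,10.207) [heading=325, draw]
  RT 40: heading 325 -> 285
  -- iteration 4/9 --
  FD 10: (23.225,10.207) -> (25.813,0.548) [heading=285, draw]
  RT 40: heading 285 -> 245
  -- iteration 5/9 --
  FD 10: (25.813,0.548) -> (21.587,-8.515) [heading=245, draw]
  RT 40: heading 245 -> 205
  -- iteration 6/9 --
  FD 10: (21.587,-8.515) -> (12.523,-12.742) [heading=205, draw]
  RT 40: heading 205 -> 165
  -- iteration 7/9 --
  FD 10: (12.523,-12.742) -> (2.864,-10.153) [heading=165, draw]
  RT 40: heading 165 -> 125
  -- iteration 8/9 --
  FD 10: (2.864,-10.153) -> (-2.872,-1.962) [heading=125, draw]
  RT 40: heading 125 -> 85
  -- iteration 9/9 --
  FD 10: (-2.872,-1.962) -> (-2,8) [heading=85, draw]
  RT 40: heading 85 -> 45
]
Final: pos=(-2,8), heading=45, 9 segment(s) drawn

Start position: (-2, 8)
Final position: (-2, 8)
Distance = 0; < 1e-6 -> CLOSED

Answer: yes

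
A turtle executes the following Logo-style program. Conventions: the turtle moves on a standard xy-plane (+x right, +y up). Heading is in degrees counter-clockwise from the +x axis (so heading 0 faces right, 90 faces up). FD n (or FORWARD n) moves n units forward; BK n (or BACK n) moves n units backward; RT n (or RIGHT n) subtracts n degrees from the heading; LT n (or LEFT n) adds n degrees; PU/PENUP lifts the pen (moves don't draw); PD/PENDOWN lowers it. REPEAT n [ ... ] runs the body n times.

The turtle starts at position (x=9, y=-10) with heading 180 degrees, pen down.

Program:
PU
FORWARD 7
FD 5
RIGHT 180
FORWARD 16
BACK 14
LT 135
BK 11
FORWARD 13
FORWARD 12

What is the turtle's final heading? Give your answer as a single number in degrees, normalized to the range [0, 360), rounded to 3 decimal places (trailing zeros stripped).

Executing turtle program step by step:
Start: pos=(9,-10), heading=180, pen down
PU: pen up
FD 7: (9,-10) -> (2,-10) [heading=180, move]
FD 5: (2,-10) -> (-3,-10) [heading=180, move]
RT 180: heading 180 -> 0
FD 16: (-3,-10) -> (13,-10) [heading=0, move]
BK 14: (13,-10) -> (-1,-10) [heading=0, move]
LT 135: heading 0 -> 135
BK 11: (-1,-10) -> (6.778,-17.778) [heading=135, move]
FD 13: (6.778,-17.778) -> (-2.414,-8.586) [heading=135, move]
FD 12: (-2.414,-8.586) -> (-10.899,-0.101) [heading=135, move]
Final: pos=(-10.899,-0.101), heading=135, 0 segment(s) drawn

Answer: 135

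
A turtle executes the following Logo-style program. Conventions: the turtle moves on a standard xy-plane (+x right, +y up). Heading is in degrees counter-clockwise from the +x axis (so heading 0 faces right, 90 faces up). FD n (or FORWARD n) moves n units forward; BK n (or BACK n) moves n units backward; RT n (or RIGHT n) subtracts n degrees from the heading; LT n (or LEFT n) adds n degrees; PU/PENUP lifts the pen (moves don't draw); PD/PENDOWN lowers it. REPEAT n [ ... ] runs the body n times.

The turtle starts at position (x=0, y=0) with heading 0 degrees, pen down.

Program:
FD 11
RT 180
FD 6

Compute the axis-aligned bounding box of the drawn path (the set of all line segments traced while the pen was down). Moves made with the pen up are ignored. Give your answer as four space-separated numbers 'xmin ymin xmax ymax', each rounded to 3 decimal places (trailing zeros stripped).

Executing turtle program step by step:
Start: pos=(0,0), heading=0, pen down
FD 11: (0,0) -> (11,0) [heading=0, draw]
RT 180: heading 0 -> 180
FD 6: (11,0) -> (5,0) [heading=180, draw]
Final: pos=(5,0), heading=180, 2 segment(s) drawn

Segment endpoints: x in {0, 5, 11}, y in {0, 0}
xmin=0, ymin=0, xmax=11, ymax=0

Answer: 0 0 11 0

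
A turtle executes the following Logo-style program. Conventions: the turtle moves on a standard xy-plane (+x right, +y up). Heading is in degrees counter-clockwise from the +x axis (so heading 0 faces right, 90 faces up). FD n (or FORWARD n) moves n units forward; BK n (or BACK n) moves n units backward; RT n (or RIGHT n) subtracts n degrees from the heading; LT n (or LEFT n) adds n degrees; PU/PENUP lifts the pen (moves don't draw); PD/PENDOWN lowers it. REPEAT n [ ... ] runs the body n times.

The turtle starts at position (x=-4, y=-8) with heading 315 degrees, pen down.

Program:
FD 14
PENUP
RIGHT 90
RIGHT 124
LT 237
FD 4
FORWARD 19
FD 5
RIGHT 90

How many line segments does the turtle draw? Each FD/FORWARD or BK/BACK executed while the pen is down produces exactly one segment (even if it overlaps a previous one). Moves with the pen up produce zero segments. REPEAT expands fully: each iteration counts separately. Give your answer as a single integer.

Answer: 1

Derivation:
Executing turtle program step by step:
Start: pos=(-4,-8), heading=315, pen down
FD 14: (-4,-8) -> (5.899,-17.899) [heading=315, draw]
PU: pen up
RT 90: heading 315 -> 225
RT 124: heading 225 -> 101
LT 237: heading 101 -> 338
FD 4: (5.899,-17.899) -> (9.608,-19.398) [heading=338, move]
FD 19: (9.608,-19.398) -> (27.225,-26.515) [heading=338, move]
FD 5: (27.225,-26.515) -> (31.861,-28.388) [heading=338, move]
RT 90: heading 338 -> 248
Final: pos=(31.861,-28.388), heading=248, 1 segment(s) drawn
Segments drawn: 1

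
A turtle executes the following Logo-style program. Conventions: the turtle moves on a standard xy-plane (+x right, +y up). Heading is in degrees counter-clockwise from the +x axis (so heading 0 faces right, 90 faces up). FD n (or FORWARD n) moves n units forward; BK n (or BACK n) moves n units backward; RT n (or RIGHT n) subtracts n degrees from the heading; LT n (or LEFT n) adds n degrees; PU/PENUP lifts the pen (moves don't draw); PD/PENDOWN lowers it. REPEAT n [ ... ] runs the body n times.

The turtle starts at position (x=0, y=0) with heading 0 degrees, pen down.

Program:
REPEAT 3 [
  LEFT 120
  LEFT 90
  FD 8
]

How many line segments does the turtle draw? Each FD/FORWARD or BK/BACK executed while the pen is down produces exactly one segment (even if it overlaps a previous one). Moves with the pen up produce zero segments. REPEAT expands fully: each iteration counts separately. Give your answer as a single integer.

Executing turtle program step by step:
Start: pos=(0,0), heading=0, pen down
REPEAT 3 [
  -- iteration 1/3 --
  LT 120: heading 0 -> 120
  LT 90: heading 120 -> 210
  FD 8: (0,0) -> (-6.928,-4) [heading=210, draw]
  -- iteration 2/3 --
  LT 120: heading 210 -> 330
  LT 90: heading 330 -> 60
  FD 8: (-6.928,-4) -> (-2.928,2.928) [heading=60, draw]
  -- iteration 3/3 --
  LT 120: heading 60 -> 180
  LT 90: heading 180 -> 270
  FD 8: (-2.928,2.928) -> (-2.928,-5.072) [heading=270, draw]
]
Final: pos=(-2.928,-5.072), heading=270, 3 segment(s) drawn
Segments drawn: 3

Answer: 3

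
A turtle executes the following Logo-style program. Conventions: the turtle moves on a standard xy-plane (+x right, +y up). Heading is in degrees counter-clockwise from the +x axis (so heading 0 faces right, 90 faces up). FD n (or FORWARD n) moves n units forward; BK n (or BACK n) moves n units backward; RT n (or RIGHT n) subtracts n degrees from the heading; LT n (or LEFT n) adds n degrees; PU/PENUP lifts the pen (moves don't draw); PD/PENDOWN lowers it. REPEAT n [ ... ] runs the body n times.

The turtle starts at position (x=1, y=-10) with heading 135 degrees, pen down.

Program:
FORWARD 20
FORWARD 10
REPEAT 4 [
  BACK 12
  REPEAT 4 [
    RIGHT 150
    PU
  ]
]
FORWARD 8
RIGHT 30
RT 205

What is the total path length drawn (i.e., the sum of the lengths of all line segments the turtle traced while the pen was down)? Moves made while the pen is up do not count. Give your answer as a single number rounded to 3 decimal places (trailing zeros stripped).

Answer: 42

Derivation:
Executing turtle program step by step:
Start: pos=(1,-10), heading=135, pen down
FD 20: (1,-10) -> (-13.142,4.142) [heading=135, draw]
FD 10: (-13.142,4.142) -> (-20.213,11.213) [heading=135, draw]
REPEAT 4 [
  -- iteration 1/4 --
  BK 12: (-20.213,11.213) -> (-11.728,2.728) [heading=135, draw]
  REPEAT 4 [
    -- iteration 1/4 --
    RT 150: heading 135 -> 345
    PU: pen up
    -- iteration 2/4 --
    RT 150: heading 345 -> 195
    PU: pen up
    -- iteration 3/4 --
    RT 150: heading 195 -> 45
    PU: pen up
    -- iteration 4/4 --
    RT 150: heading 45 -> 255
    PU: pen up
  ]
  -- iteration 2/4 --
  BK 12: (-11.728,2.728) -> (-8.622,14.319) [heading=255, move]
  REPEAT 4 [
    -- iteration 1/4 --
    RT 150: heading 255 -> 105
    PU: pen up
    -- iteration 2/4 --
    RT 150: heading 105 -> 315
    PU: pen up
    -- iteration 3/4 --
    RT 150: heading 315 -> 165
    PU: pen up
    -- iteration 4/4 --
    RT 150: heading 165 -> 15
    PU: pen up
  ]
  -- iteration 3/4 --
  BK 12: (-8.622,14.319) -> (-20.213,11.213) [heading=15, move]
  REPEAT 4 [
    -- iteration 1/4 --
    RT 150: heading 15 -> 225
    PU: pen up
    -- iteration 2/4 --
    RT 150: heading 225 -> 75
    PU: pen up
    -- iteration 3/4 --
    RT 150: heading 75 -> 285
    PU: pen up
    -- iteration 4/4 --
    RT 150: heading 285 -> 135
    PU: pen up
  ]
  -- iteration 4/4 --
  BK 12: (-20.213,11.213) -> (-11.728,2.728) [heading=135, move]
  REPEAT 4 [
    -- iteration 1/4 --
    RT 150: heading 135 -> 345
    PU: pen up
    -- iteration 2/4 --
    RT 150: heading 345 -> 195
    PU: pen up
    -- iteration 3/4 --
    RT 150: heading 195 -> 45
    PU: pen up
    -- iteration 4/4 --
    RT 150: heading 45 -> 255
    PU: pen up
  ]
]
FD 8: (-11.728,2.728) -> (-13.798,-4.999) [heading=255, move]
RT 30: heading 255 -> 225
RT 205: heading 225 -> 20
Final: pos=(-13.798,-4.999), heading=20, 3 segment(s) drawn

Segment lengths:
  seg 1: (1,-10) -> (-13.142,4.142), length = 20
  seg 2: (-13.142,4.142) -> (-20.213,11.213), length = 10
  seg 3: (-20.213,11.213) -> (-11.728,2.728), length = 12
Total = 42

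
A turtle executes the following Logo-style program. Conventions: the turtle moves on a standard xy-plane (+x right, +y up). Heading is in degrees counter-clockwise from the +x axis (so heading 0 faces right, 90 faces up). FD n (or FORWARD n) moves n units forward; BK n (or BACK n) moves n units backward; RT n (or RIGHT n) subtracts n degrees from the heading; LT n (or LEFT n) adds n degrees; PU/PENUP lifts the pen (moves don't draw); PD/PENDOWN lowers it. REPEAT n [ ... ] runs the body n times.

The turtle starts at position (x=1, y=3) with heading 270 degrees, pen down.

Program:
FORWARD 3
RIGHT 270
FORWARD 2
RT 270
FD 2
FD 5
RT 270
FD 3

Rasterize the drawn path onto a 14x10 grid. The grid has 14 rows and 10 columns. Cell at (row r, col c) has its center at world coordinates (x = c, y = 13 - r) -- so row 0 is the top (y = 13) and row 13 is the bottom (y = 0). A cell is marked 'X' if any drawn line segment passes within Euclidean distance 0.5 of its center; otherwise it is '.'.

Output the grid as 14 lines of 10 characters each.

Segment 0: (1,3) -> (1,0)
Segment 1: (1,0) -> (3,0)
Segment 2: (3,0) -> (3,2)
Segment 3: (3,2) -> (3,7)
Segment 4: (3,7) -> (-0,7)

Answer: ..........
..........
..........
..........
..........
..........
XXXX......
...X......
...X......
...X......
.X.X......
.X.X......
.X.X......
.XXX......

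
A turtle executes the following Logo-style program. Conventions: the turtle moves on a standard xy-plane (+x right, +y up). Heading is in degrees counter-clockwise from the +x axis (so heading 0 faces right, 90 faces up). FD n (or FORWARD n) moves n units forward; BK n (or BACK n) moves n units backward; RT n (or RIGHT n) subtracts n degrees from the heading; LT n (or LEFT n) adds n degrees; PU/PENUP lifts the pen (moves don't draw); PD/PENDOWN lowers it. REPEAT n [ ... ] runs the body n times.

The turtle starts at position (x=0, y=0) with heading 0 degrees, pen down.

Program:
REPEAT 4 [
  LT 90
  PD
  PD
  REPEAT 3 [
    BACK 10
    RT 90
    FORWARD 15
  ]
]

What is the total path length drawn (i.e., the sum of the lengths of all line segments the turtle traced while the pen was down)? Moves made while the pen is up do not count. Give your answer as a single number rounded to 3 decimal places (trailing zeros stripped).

Answer: 300

Derivation:
Executing turtle program step by step:
Start: pos=(0,0), heading=0, pen down
REPEAT 4 [
  -- iteration 1/4 --
  LT 90: heading 0 -> 90
  PD: pen down
  PD: pen down
  REPEAT 3 [
    -- iteration 1/3 --
    BK 10: (0,0) -> (0,-10) [heading=90, draw]
    RT 90: heading 90 -> 0
    FD 15: (0,-10) -> (15,-10) [heading=0, draw]
    -- iteration 2/3 --
    BK 10: (15,-10) -> (5,-10) [heading=0, draw]
    RT 90: heading 0 -> 270
    FD 15: (5,-10) -> (5,-25) [heading=270, draw]
    -- iteration 3/3 --
    BK 10: (5,-25) -> (5,-15) [heading=270, draw]
    RT 90: heading 270 -> 180
    FD 15: (5,-15) -> (-10,-15) [heading=180, draw]
  ]
  -- iteration 2/4 --
  LT 90: heading 180 -> 270
  PD: pen down
  PD: pen down
  REPEAT 3 [
    -- iteration 1/3 --
    BK 10: (-10,-15) -> (-10,-5) [heading=270, draw]
    RT 90: heading 270 -> 180
    FD 15: (-10,-5) -> (-25,-5) [heading=180, draw]
    -- iteration 2/3 --
    BK 10: (-25,-5) -> (-15,-5) [heading=180, draw]
    RT 90: heading 180 -> 90
    FD 15: (-15,-5) -> (-15,10) [heading=90, draw]
    -- iteration 3/3 --
    BK 10: (-15,10) -> (-15,0) [heading=90, draw]
    RT 90: heading 90 -> 0
    FD 15: (-15,0) -> (0,0) [heading=0, draw]
  ]
  -- iteration 3/4 --
  LT 90: heading 0 -> 90
  PD: pen down
  PD: pen down
  REPEAT 3 [
    -- iteration 1/3 --
    BK 10: (0,0) -> (0,-10) [heading=90, draw]
    RT 90: heading 90 -> 0
    FD 15: (0,-10) -> (15,-10) [heading=0, draw]
    -- iteration 2/3 --
    BK 10: (15,-10) -> (5,-10) [heading=0, draw]
    RT 90: heading 0 -> 270
    FD 15: (5,-10) -> (5,-25) [heading=270, draw]
    -- iteration 3/3 --
    BK 10: (5,-25) -> (5,-15) [heading=270, draw]
    RT 90: heading 270 -> 180
    FD 15: (5,-15) -> (-10,-15) [heading=180, draw]
  ]
  -- iteration 4/4 --
  LT 90: heading 180 -> 270
  PD: pen down
  PD: pen down
  REPEAT 3 [
    -- iteration 1/3 --
    BK 10: (-10,-15) -> (-10,-5) [heading=270, draw]
    RT 90: heading 270 -> 180
    FD 15: (-10,-5) -> (-25,-5) [heading=180, draw]
    -- iteration 2/3 --
    BK 10: (-25,-5) -> (-15,-5) [heading=180, draw]
    RT 90: heading 180 -> 90
    FD 15: (-15,-5) -> (-15,10) [heading=90, draw]
    -- iteration 3/3 --
    BK 10: (-15,10) -> (-15,0) [heading=90, draw]
    RT 90: heading 90 -> 0
    FD 15: (-15,0) -> (0,0) [heading=0, draw]
  ]
]
Final: pos=(0,0), heading=0, 24 segment(s) drawn

Segment lengths:
  seg 1: (0,0) -> (0,-10), length = 10
  seg 2: (0,-10) -> (15,-10), length = 15
  seg 3: (15,-10) -> (5,-10), length = 10
  seg 4: (5,-10) -> (5,-25), length = 15
  seg 5: (5,-25) -> (5,-15), length = 10
  seg 6: (5,-15) -> (-10,-15), length = 15
  seg 7: (-10,-15) -> (-10,-5), length = 10
  seg 8: (-10,-5) -> (-25,-5), length = 15
  seg 9: (-25,-5) -> (-15,-5), length = 10
  seg 10: (-15,-5) -> (-15,10), length = 15
  seg 11: (-15,10) -> (-15,0), length = 10
  seg 12: (-15,0) -> (0,0), length = 15
  seg 13: (0,0) -> (0,-10), length = 10
  seg 14: (0,-10) -> (15,-10), length = 15
  seg 15: (15,-10) -> (5,-10), length = 10
  seg 16: (5,-10) -> (5,-25), length = 15
  seg 17: (5,-25) -> (5,-15), length = 10
  seg 18: (5,-15) -> (-10,-15), length = 15
  seg 19: (-10,-15) -> (-10,-5), length = 10
  seg 20: (-10,-5) -> (-25,-5), length = 15
  seg 21: (-25,-5) -> (-15,-5), length = 10
  seg 22: (-15,-5) -> (-15,10), length = 15
  seg 23: (-15,10) -> (-15,0), length = 10
  seg 24: (-15,0) -> (0,0), length = 15
Total = 300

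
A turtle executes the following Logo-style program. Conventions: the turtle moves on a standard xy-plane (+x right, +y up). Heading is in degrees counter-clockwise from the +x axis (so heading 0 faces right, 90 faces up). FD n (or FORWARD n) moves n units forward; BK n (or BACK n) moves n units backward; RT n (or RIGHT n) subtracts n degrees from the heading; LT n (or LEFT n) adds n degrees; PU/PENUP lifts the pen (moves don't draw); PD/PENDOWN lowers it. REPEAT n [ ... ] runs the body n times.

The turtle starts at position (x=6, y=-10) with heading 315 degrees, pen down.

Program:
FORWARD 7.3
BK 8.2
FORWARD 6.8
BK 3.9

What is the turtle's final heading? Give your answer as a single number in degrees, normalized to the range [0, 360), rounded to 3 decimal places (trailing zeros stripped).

Executing turtle program step by step:
Start: pos=(6,-10), heading=315, pen down
FD 7.3: (6,-10) -> (11.162,-15.162) [heading=315, draw]
BK 8.2: (11.162,-15.162) -> (5.364,-9.364) [heading=315, draw]
FD 6.8: (5.364,-9.364) -> (10.172,-14.172) [heading=315, draw]
BK 3.9: (10.172,-14.172) -> (7.414,-11.414) [heading=315, draw]
Final: pos=(7.414,-11.414), heading=315, 4 segment(s) drawn

Answer: 315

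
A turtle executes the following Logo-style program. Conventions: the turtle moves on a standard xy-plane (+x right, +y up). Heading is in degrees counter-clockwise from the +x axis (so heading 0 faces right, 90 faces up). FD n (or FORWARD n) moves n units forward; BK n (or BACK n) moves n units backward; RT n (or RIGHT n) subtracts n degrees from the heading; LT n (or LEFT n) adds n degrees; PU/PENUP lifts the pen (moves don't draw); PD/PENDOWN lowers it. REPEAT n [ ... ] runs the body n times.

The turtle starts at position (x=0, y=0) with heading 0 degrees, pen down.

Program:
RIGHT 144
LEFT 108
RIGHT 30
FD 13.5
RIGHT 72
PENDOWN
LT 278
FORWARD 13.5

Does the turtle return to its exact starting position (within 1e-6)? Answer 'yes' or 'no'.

Executing turtle program step by step:
Start: pos=(0,0), heading=0, pen down
RT 144: heading 0 -> 216
LT 108: heading 216 -> 324
RT 30: heading 324 -> 294
FD 13.5: (0,0) -> (5.491,-12.333) [heading=294, draw]
RT 72: heading 294 -> 222
PD: pen down
LT 278: heading 222 -> 140
FD 13.5: (5.491,-12.333) -> (-4.851,-3.655) [heading=140, draw]
Final: pos=(-4.851,-3.655), heading=140, 2 segment(s) drawn

Start position: (0, 0)
Final position: (-4.851, -3.655)
Distance = 6.074; >= 1e-6 -> NOT closed

Answer: no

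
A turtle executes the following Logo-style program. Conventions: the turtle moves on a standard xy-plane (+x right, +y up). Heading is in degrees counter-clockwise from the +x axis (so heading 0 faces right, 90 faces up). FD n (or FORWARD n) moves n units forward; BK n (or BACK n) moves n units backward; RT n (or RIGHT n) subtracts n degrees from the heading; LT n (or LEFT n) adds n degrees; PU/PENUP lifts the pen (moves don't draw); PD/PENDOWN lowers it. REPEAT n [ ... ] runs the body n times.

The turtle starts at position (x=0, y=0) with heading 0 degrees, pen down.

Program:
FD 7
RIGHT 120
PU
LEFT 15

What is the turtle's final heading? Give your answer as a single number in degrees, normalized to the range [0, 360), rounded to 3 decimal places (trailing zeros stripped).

Executing turtle program step by step:
Start: pos=(0,0), heading=0, pen down
FD 7: (0,0) -> (7,0) [heading=0, draw]
RT 120: heading 0 -> 240
PU: pen up
LT 15: heading 240 -> 255
Final: pos=(7,0), heading=255, 1 segment(s) drawn

Answer: 255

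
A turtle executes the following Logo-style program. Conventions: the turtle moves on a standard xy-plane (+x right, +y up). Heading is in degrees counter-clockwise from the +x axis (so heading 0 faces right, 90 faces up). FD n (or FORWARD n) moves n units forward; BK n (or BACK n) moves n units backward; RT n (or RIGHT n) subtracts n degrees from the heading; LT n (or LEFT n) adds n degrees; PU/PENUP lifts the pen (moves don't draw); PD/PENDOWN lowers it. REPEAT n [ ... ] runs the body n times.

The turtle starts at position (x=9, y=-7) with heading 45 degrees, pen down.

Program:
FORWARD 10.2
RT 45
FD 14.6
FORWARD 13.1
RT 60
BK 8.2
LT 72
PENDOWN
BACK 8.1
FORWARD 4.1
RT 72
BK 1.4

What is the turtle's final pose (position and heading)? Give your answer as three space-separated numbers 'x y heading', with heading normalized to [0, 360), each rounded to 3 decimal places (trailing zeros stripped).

Executing turtle program step by step:
Start: pos=(9,-7), heading=45, pen down
FD 10.2: (9,-7) -> (16.212,0.212) [heading=45, draw]
RT 45: heading 45 -> 0
FD 14.6: (16.212,0.212) -> (30.812,0.212) [heading=0, draw]
FD 13.1: (30.812,0.212) -> (43.912,0.212) [heading=0, draw]
RT 60: heading 0 -> 300
BK 8.2: (43.912,0.212) -> (39.812,7.314) [heading=300, draw]
LT 72: heading 300 -> 12
PD: pen down
BK 8.1: (39.812,7.314) -> (31.889,5.63) [heading=12, draw]
FD 4.1: (31.889,5.63) -> (35.9,6.482) [heading=12, draw]
RT 72: heading 12 -> 300
BK 1.4: (35.9,6.482) -> (35.2,7.695) [heading=300, draw]
Final: pos=(35.2,7.695), heading=300, 7 segment(s) drawn

Answer: 35.2 7.695 300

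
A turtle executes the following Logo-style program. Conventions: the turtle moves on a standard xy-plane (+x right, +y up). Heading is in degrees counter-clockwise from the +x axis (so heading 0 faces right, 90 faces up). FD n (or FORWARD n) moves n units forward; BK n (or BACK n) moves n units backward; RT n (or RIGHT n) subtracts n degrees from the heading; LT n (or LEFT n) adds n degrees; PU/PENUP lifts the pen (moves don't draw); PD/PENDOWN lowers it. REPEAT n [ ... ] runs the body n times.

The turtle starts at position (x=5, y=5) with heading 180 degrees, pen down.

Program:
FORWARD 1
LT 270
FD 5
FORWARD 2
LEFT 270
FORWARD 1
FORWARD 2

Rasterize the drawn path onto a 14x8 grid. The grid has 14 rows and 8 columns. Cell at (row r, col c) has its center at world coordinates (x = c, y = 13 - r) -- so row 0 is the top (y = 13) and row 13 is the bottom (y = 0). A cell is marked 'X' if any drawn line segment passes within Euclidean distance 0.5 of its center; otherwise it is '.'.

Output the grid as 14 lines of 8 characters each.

Segment 0: (5,5) -> (4,5)
Segment 1: (4,5) -> (4,10)
Segment 2: (4,10) -> (4,12)
Segment 3: (4,12) -> (5,12)
Segment 4: (5,12) -> (7,12)

Answer: ........
....XXXX
....X...
....X...
....X...
....X...
....X...
....X...
....XX..
........
........
........
........
........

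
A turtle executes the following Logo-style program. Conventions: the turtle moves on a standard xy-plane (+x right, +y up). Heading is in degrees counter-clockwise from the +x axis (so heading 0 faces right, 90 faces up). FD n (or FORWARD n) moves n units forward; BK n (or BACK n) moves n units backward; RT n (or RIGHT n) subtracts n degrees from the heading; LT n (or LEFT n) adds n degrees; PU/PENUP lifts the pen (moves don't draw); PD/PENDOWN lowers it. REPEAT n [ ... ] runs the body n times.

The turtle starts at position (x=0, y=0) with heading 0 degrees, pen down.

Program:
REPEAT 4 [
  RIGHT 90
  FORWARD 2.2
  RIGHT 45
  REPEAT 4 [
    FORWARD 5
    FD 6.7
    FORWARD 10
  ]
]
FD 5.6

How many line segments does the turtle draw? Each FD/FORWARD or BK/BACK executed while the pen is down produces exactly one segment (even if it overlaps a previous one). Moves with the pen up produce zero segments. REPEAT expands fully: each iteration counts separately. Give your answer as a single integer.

Executing turtle program step by step:
Start: pos=(0,0), heading=0, pen down
REPEAT 4 [
  -- iteration 1/4 --
  RT 90: heading 0 -> 270
  FD 2.2: (0,0) -> (0,-2.2) [heading=270, draw]
  RT 45: heading 270 -> 225
  REPEAT 4 [
    -- iteration 1/4 --
    FD 5: (0,-2.2) -> (-3.536,-5.736) [heading=225, draw]
    FD 6.7: (-3.536,-5.736) -> (-8.273,-10.473) [heading=225, draw]
    FD 10: (-8.273,-10.473) -> (-15.344,-17.544) [heading=225, draw]
    -- iteration 2/4 --
    FD 5: (-15.344,-17.544) -> (-18.88,-21.08) [heading=225, draw]
    FD 6.7: (-18.88,-21.08) -> (-23.617,-25.817) [heading=225, draw]
    FD 10: (-23.617,-25.817) -> (-30.688,-32.888) [heading=225, draw]
    -- iteration 3/4 --
    FD 5: (-30.688,-32.888) -> (-34.224,-36.424) [heading=225, draw]
    FD 6.7: (-34.224,-36.424) -> (-38.962,-41.162) [heading=225, draw]
    FD 10: (-38.962,-41.162) -> (-46.033,-48.233) [heading=225, draw]
    -- iteration 4/4 --
    FD 5: (-46.033,-48.233) -> (-49.568,-51.768) [heading=225, draw]
    FD 6.7: (-49.568,-51.768) -> (-54.306,-56.506) [heading=225, draw]
    FD 10: (-54.306,-56.506) -> (-61.377,-63.577) [heading=225, draw]
  ]
  -- iteration 2/4 --
  RT 90: heading 225 -> 135
  FD 2.2: (-61.377,-63.577) -> (-62.933,-62.021) [heading=135, draw]
  RT 45: heading 135 -> 90
  REPEAT 4 [
    -- iteration 1/4 --
    FD 5: (-62.933,-62.021) -> (-62.933,-57.021) [heading=90, draw]
    FD 6.7: (-62.933,-57.021) -> (-62.933,-50.321) [heading=90, draw]
    FD 10: (-62.933,-50.321) -> (-62.933,-40.321) [heading=90, draw]
    -- iteration 2/4 --
    FD 5: (-62.933,-40.321) -> (-62.933,-35.321) [heading=90, draw]
    FD 6.7: (-62.933,-35.321) -> (-62.933,-28.621) [heading=90, draw]
    FD 10: (-62.933,-28.621) -> (-62.933,-18.621) [heading=90, draw]
    -- iteration 3/4 --
    FD 5: (-62.933,-18.621) -> (-62.933,-13.621) [heading=90, draw]
    FD 6.7: (-62.933,-13.621) -> (-62.933,-6.921) [heading=90, draw]
    FD 10: (-62.933,-6.921) -> (-62.933,3.079) [heading=90, draw]
    -- iteration 4/4 --
    FD 5: (-62.933,3.079) -> (-62.933,8.079) [heading=90, draw]
    FD 6.7: (-62.933,8.079) -> (-62.933,14.779) [heading=90, draw]
    FD 10: (-62.933,14.779) -> (-62.933,24.779) [heading=90, draw]
  ]
  -- iteration 3/4 --
  RT 90: heading 90 -> 0
  FD 2.2: (-62.933,24.779) -> (-60.733,24.779) [heading=0, draw]
  RT 45: heading 0 -> 315
  REPEAT 4 [
    -- iteration 1/4 --
    FD 5: (-60.733,24.779) -> (-57.197,21.243) [heading=315, draw]
    FD 6.7: (-57.197,21.243) -> (-52.459,16.506) [heading=315, draw]
    FD 10: (-52.459,16.506) -> (-45.388,9.435) [heading=315, draw]
    -- iteration 2/4 --
    FD 5: (-45.388,9.435) -> (-41.853,5.899) [heading=315, draw]
    FD 6.7: (-41.853,5.899) -> (-37.115,1.161) [heading=315, draw]
    FD 10: (-37.115,1.161) -> (-30.044,-5.91) [heading=315, draw]
    -- iteration 3/4 --
    FD 5: (-30.044,-5.91) -> (-26.509,-9.445) [heading=315, draw]
    FD 6.7: (-26.509,-9.445) -> (-21.771,-14.183) [heading=315, draw]
    FD 10: (-21.771,-14.183) -> (-14.7,-21.254) [heading=315, draw]
    -- iteration 4/4 --
    FD 5: (-14.7,-21.254) -> (-11.164,-24.789) [heading=315, draw]
    FD 6.7: (-11.164,-24.789) -> (-6.427,-29.527) [heading=315, draw]
    FD 10: (-6.427,-29.527) -> (0.644,-36.598) [heading=315, draw]
  ]
  -- iteration 4/4 --
  RT 90: heading 315 -> 225
  FD 2.2: (0.644,-36.598) -> (-0.911,-38.154) [heading=225, draw]
  RT 45: heading 225 -> 180
  REPEAT 4 [
    -- iteration 1/4 --
    FD 5: (-0.911,-38.154) -> (-5.911,-38.154) [heading=180, draw]
    FD 6.7: (-5.911,-38.154) -> (-12.611,-38.154) [heading=180, draw]
    FD 10: (-12.611,-38.154) -> (-22.611,-38.154) [heading=180, draw]
    -- iteration 2/4 --
    FD 5: (-22.611,-38.154) -> (-27.611,-38.154) [heading=180, draw]
    FD 6.7: (-27.611,-38.154) -> (-34.311,-38.154) [heading=180, draw]
    FD 10: (-34.311,-38.154) -> (-44.311,-38.154) [heading=180, draw]
    -- iteration 3/4 --
    FD 5: (-44.311,-38.154) -> (-49.311,-38.154) [heading=180, draw]
    FD 6.7: (-49.311,-38.154) -> (-56.011,-38.154) [heading=180, draw]
    FD 10: (-56.011,-38.154) -> (-66.011,-38.154) [heading=180, draw]
    -- iteration 4/4 --
    FD 5: (-66.011,-38.154) -> (-71.011,-38.154) [heading=180, draw]
    FD 6.7: (-71.011,-38.154) -> (-77.711,-38.154) [heading=180, draw]
    FD 10: (-77.711,-38.154) -> (-87.711,-38.154) [heading=180, draw]
  ]
]
FD 5.6: (-87.711,-38.154) -> (-93.311,-38.154) [heading=180, draw]
Final: pos=(-93.311,-38.154), heading=180, 53 segment(s) drawn
Segments drawn: 53

Answer: 53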